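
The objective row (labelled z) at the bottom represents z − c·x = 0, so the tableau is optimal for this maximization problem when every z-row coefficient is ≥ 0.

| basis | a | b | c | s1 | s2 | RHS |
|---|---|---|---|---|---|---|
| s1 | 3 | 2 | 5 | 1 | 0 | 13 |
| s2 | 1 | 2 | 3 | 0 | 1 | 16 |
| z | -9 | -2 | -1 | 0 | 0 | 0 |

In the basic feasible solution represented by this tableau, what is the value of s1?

s1 is basic (row 1); its value is the RHS of that row, 13.

13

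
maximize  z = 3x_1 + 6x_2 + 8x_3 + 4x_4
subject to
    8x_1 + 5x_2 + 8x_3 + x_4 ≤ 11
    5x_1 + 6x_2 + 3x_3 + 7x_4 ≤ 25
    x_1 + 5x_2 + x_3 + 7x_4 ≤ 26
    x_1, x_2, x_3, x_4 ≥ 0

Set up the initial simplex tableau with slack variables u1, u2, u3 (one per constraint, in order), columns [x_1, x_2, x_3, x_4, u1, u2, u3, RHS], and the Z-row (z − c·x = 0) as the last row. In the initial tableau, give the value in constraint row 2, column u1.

0

Slack u1 belongs to constraint 1; its column is the unit vector e_1, so the entry in row 2 is 0.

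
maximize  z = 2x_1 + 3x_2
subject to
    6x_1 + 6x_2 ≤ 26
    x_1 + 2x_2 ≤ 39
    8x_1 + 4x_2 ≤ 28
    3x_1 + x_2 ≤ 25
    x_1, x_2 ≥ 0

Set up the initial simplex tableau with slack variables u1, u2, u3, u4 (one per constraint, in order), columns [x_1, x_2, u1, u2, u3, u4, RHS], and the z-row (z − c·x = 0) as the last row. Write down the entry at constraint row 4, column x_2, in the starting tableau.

Constraint 4 has coefficient 1 on x_2.

1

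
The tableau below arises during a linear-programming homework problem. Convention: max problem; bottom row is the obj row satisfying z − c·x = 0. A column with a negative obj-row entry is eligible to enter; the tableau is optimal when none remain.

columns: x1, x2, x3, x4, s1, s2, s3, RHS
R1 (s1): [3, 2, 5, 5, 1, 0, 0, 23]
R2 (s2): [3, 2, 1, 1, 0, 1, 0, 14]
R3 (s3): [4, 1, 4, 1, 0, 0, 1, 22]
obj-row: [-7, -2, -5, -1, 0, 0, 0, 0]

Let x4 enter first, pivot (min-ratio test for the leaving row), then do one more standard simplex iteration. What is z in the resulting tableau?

Ratio test on column x4 — row 1: 23/5 = 23/5; row 2: 14/1 = 14; row 3: 22/1 = 22. Minimum is 23/5 at row 1 (s1 leaves); pivot element 5.
Pivot on row 1; the obj-row RHS becomes 0 − (-1)·(23/5) = 23/5.
Next entering variable (most negative obj-row entry -32/5): x1.
Ratio test on column x1 — row 1: (23/5)/(3/5) = 23/3; row 2: (47/5)/(12/5) = 47/12; row 3: (87/5)/(17/5) = 87/17. Minimum is 47/12 at row 2 (s2 leaves); pivot element 12/5.
After the second pivot the obj-row RHS is 23/5 − (-32/5)·(47/12) = 89/3.

89/3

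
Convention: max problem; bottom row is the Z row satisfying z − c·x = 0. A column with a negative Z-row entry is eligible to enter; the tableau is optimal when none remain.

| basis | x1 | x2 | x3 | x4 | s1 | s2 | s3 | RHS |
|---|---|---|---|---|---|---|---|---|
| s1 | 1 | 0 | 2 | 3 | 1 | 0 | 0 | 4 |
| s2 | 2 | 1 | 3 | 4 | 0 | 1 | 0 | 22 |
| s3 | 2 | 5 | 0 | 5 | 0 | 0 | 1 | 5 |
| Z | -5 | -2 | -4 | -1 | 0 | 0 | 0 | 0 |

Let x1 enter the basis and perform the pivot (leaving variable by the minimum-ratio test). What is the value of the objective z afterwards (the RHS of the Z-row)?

Ratio test on column x1 — row 1: 4/1 = 4; row 2: 22/2 = 11; row 3: 5/2 = 5/2. Minimum is 5/2 at row 3 (s3 leaves); pivot element 2.
Pivot on row 3; the Z-row RHS becomes 0 − (-5)·(5/2) = 25/2.

25/2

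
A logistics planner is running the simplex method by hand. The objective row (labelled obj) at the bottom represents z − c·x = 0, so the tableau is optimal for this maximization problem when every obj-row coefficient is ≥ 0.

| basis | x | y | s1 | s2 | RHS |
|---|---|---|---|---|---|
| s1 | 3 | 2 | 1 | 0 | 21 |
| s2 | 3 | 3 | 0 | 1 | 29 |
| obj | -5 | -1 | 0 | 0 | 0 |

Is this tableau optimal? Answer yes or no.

no

The obj-row has a negative entry -5 in column x, so it is not optimal.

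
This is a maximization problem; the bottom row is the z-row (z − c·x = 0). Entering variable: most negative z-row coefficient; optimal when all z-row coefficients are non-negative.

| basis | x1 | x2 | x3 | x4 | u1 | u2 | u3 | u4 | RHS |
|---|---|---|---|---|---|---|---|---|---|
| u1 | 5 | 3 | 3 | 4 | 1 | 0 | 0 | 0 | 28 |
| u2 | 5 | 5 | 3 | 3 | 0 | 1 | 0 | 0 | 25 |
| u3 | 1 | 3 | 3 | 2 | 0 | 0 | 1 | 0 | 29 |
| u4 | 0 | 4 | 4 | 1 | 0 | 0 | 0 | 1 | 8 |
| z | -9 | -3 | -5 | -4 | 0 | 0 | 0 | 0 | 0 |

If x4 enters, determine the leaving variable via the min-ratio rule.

Column x4 entries and ratios — u1: 28/4 = 7; u2: 25/3 = 25/3; u3: 29/2 = 29/2; u4: 8/1 = 8.
Smallest ratio is 7 in the row of u1, so u1 leaves.

u1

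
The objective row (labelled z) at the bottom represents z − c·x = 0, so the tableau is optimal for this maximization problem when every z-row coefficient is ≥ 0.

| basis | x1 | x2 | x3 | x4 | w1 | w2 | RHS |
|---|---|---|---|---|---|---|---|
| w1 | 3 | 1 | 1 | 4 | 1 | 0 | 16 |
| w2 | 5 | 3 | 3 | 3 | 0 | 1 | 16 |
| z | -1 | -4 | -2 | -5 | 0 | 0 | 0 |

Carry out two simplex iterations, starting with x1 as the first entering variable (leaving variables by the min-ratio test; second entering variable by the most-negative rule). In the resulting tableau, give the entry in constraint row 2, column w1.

-3/11

Ratio test on column x1 — row 1: 16/3 = 16/3; row 2: 16/5 = 16/5. Minimum is 16/5 at row 2 (w2 leaves); pivot element 5.
Divide row 2 by 5; eliminate column x1 from the other rows.
Second iteration: most negative z-row entry is -22/5 in column x4, so x4 enters.
Ratio test on column x4 — row 1: (32/5)/(11/5) = 32/11; row 2: (16/5)/(3/5) = 16/3. Minimum is 32/11 at row 1 (w1 leaves); pivot element 11/5.
Divide row 1 by 11/5; eliminate column x4 from the other rows.
After both pivots, the entry at constraint row 2, column w1 is -3/11.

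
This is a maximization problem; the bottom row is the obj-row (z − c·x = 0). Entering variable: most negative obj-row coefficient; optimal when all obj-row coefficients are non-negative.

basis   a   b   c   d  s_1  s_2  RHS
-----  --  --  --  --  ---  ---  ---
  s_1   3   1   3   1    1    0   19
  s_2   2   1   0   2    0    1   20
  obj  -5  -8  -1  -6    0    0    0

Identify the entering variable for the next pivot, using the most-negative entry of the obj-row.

Negative obj-row entries: a: -5, b: -8, c: -1, d: -6.
The most negative is -8 in column b, so b enters.

b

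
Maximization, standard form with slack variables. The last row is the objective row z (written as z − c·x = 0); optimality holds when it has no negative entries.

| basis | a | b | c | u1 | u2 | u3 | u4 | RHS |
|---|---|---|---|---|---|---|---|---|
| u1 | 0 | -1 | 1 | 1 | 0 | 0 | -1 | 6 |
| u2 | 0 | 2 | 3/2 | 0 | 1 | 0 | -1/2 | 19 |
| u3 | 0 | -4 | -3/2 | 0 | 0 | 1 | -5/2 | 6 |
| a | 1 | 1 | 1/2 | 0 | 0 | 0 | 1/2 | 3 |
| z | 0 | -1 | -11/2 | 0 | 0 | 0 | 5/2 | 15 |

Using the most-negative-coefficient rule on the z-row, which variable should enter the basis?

Negative z-row entries: b: -1, c: -11/2.
The most negative is -11/2 in column c, so c enters.

c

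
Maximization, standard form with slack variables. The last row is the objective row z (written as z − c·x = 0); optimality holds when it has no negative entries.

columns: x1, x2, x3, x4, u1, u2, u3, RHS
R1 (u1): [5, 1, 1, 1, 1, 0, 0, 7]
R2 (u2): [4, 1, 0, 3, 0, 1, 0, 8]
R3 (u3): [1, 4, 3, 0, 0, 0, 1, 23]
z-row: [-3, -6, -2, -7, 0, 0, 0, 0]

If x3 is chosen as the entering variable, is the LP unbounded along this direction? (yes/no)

Column x3 has positive entries in row(s) 1, 3, so the ratio test bounds it — not unbounded.

no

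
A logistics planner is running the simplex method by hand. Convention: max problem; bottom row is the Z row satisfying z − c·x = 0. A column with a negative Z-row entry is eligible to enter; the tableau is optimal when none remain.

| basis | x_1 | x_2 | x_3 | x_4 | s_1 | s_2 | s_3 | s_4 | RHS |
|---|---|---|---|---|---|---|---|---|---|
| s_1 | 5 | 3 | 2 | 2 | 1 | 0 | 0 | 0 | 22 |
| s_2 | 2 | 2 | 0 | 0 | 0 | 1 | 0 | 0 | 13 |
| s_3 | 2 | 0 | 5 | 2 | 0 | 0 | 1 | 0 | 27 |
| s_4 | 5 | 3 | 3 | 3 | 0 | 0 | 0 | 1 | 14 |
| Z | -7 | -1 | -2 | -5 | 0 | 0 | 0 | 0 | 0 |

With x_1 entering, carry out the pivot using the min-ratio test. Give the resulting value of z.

Ratio test on column x_1 — row 1: 22/5 = 22/5; row 2: 13/2 = 13/2; row 3: 27/2 = 27/2; row 4: 14/5 = 14/5. Minimum is 14/5 at row 4 (s_4 leaves); pivot element 5.
Pivot on row 4; the Z-row RHS becomes 0 − (-7)·(14/5) = 98/5.

98/5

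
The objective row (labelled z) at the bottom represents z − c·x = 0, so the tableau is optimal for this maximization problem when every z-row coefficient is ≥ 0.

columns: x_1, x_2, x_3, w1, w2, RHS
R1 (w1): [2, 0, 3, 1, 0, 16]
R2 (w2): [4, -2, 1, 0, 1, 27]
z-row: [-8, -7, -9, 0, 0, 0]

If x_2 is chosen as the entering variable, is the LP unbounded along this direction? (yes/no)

Every constraint-row entry in column x_2 is ≤ 0, so increasing x_2 is unbounded.

yes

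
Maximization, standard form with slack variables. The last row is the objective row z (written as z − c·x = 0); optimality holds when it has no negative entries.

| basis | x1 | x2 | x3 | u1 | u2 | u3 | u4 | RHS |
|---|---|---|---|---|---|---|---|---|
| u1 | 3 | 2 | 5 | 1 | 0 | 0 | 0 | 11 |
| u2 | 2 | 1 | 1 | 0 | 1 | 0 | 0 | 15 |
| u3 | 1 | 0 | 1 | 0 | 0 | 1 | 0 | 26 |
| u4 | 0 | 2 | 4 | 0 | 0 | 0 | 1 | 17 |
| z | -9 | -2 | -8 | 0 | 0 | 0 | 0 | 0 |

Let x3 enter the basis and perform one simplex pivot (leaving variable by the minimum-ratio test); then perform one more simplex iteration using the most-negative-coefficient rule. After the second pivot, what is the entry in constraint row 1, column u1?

Ratio test on column x3 — row 1: 11/5 = 11/5; row 2: 15/1 = 15; row 3: 26/1 = 26; row 4: 17/4 = 17/4. Minimum is 11/5 at row 1 (u1 leaves); pivot element 5.
Divide row 1 by 5; eliminate column x3 from the other rows.
Second iteration: most negative z-row entry is -21/5 in column x1, so x1 enters.
Ratio test on column x1 — row 1: (11/5)/(3/5) = 11/3; row 2: (64/5)/(7/5) = 64/7; row 3: (119/5)/(2/5) = 119/2; row 4: entry -12/5 ≤ 0. Minimum is 11/3 at row 1 (x3 leaves); pivot element 3/5.
Divide row 1 by 3/5; eliminate column x1 from the other rows.
After both pivots, the entry at constraint row 1, column u1 is 1/3.

1/3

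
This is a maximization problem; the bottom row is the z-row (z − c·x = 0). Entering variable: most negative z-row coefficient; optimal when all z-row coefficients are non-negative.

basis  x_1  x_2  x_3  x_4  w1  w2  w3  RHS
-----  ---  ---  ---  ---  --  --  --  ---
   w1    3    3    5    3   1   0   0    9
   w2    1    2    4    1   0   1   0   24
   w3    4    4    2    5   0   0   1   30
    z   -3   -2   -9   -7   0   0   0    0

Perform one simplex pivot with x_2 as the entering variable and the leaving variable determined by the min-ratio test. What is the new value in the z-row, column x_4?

Ratio test on column x_2 — row 1: 9/3 = 3; row 2: 24/2 = 12; row 3: 30/4 = 15/2. Minimum is 3 at row 1 (w1 leaves); pivot element 3.
Divide row 1 by 3; eliminate column x_2 from the other rows.
z-row update in column x_4: -7 − (-2)·1 = -5.

-5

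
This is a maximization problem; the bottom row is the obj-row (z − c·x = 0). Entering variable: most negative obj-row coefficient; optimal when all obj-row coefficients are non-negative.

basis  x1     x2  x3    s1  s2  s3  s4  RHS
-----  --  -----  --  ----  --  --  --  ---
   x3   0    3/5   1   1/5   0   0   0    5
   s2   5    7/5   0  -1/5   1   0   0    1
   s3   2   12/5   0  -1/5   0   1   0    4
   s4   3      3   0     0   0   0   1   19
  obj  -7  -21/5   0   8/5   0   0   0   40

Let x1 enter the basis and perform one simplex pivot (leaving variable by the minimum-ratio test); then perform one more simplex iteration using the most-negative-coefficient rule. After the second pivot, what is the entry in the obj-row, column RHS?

Ratio test on column x1 — row 1: entry 0 ≤ 0; row 2: 1/5 = 1/5; row 3: 4/2 = 2; row 4: 19/3 = 19/3. Minimum is 1/5 at row 2 (s2 leaves); pivot element 5.
Divide row 2 by 5; eliminate column x1 from the other rows.
Second iteration: most negative obj-row entry is -56/25 in column x2, so x2 enters.
Ratio test on column x2 — row 1: 5/(3/5) = 25/3; row 2: (1/5)/(7/25) = 5/7; row 3: (18/5)/(46/25) = 45/23; row 4: (92/5)/(54/25) = 230/27. Minimum is 5/7 at row 2 (x1 leaves); pivot element 7/25.
Divide row 2 by 7/25; eliminate column x2 from the other rows.
After both pivots, the entry at the obj-row, column RHS is 43.

43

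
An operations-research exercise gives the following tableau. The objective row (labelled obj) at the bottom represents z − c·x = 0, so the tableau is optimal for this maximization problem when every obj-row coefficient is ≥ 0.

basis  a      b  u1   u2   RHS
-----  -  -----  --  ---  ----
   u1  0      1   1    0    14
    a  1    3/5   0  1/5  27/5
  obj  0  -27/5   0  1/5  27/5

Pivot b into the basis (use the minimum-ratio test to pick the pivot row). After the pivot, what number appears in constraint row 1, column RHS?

Ratio test on column b — row 1: 14/1 = 14; row 2: (27/5)/(3/5) = 9. Minimum is 9 at row 2 (a leaves); pivot element 3/5.
Divide row 2 by 3/5; eliminate column b from the other rows.
Row 1 update in column RHS: 14 − 1·9 = 5.

5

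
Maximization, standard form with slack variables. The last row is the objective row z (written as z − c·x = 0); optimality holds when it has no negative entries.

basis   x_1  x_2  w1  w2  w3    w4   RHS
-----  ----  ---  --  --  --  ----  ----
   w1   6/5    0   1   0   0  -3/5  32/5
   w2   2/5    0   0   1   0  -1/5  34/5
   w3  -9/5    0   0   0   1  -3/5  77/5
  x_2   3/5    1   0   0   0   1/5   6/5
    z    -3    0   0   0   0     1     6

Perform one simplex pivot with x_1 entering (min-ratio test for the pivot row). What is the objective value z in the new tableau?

12

Ratio test on column x_1 — row 1: (32/5)/(6/5) = 16/3; row 2: (34/5)/(2/5) = 17; row 3: entry -9/5 ≤ 0; row 4: (6/5)/(3/5) = 2. Minimum is 2 at row 4 (x_2 leaves); pivot element 3/5.
Pivot on row 4; the z-row RHS becomes 6 − (-3)·2 = 12.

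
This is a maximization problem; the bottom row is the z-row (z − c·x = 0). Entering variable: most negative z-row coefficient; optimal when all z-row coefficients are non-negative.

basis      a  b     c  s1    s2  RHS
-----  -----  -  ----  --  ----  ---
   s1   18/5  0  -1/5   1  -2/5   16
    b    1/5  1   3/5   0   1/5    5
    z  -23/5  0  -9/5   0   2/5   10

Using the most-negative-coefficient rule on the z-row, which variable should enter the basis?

Negative z-row entries: a: -23/5, c: -9/5.
The most negative is -23/5 in column a, so a enters.

a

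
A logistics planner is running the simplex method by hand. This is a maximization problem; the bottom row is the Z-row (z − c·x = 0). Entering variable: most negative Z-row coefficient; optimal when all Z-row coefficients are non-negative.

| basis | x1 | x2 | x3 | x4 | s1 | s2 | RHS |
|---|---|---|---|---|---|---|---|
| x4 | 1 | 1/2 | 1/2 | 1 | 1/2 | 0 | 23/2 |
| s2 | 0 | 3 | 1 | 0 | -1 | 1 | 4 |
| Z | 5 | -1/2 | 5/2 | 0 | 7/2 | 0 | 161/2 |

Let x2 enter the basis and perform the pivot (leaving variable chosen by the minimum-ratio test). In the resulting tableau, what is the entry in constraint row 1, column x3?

1/3

Ratio test on column x2 — row 1: (23/2)/(1/2) = 23; row 2: 4/3 = 4/3. Minimum is 4/3 at row 2 (s2 leaves); pivot element 3.
Divide row 2 by 3; eliminate column x2 from the other rows.
Row 1 update in column x3: 1/2 − (1/2)·(1/3) = 1/3.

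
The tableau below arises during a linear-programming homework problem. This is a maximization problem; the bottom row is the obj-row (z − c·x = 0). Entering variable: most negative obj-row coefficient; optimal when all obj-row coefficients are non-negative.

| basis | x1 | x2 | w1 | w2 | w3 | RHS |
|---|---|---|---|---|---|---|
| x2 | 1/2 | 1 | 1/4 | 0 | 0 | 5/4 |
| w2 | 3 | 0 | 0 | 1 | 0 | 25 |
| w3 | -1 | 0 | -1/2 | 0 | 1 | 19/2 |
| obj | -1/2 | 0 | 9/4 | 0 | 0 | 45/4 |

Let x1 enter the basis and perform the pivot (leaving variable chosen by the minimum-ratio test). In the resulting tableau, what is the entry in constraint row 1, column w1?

1/2

Ratio test on column x1 — row 1: (5/4)/(1/2) = 5/2; row 2: 25/3 = 25/3; row 3: entry -1 ≤ 0. Minimum is 5/2 at row 1 (x2 leaves); pivot element 1/2.
Divide row 1 by 1/2; eliminate column x1 from the other rows.
In the new row 1, the w1 entry is the old entry divided by the pivot: (1/4)/(1/2) = 1/2.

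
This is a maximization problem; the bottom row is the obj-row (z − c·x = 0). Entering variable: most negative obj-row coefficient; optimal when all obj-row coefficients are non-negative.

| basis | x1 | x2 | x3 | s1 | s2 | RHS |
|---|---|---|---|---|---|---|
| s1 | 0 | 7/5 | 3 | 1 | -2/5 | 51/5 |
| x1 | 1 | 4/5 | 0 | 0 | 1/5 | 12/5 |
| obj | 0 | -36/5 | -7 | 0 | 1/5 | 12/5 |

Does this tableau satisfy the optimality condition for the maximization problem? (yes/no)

no

The obj-row has a negative entry -36/5 in column x2, so it is not optimal.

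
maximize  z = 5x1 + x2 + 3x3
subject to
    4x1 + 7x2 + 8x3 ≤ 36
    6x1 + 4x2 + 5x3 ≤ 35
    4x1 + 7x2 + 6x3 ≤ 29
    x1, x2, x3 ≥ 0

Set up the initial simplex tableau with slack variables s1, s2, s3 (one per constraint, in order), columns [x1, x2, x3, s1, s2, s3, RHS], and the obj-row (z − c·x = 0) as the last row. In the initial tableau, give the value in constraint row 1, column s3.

Slack s3 belongs to constraint 3; its column is the unit vector e_3, so the entry in row 1 is 0.

0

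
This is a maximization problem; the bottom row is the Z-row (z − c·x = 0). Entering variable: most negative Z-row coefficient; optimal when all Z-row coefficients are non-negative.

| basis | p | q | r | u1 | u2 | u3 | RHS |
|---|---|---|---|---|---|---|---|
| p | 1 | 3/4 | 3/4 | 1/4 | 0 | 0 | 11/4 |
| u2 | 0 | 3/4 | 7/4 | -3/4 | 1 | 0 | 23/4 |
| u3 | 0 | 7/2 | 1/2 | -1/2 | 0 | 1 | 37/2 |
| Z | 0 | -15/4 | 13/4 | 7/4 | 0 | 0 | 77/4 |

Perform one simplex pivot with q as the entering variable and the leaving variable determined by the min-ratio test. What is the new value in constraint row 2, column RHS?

Ratio test on column q — row 1: (11/4)/(3/4) = 11/3; row 2: (23/4)/(3/4) = 23/3; row 3: (37/2)/(7/2) = 37/7. Minimum is 11/3 at row 1 (p leaves); pivot element 3/4.
Divide row 1 by 3/4; eliminate column q from the other rows.
Row 2 update in column RHS: 23/4 − (3/4)·(11/3) = 3.

3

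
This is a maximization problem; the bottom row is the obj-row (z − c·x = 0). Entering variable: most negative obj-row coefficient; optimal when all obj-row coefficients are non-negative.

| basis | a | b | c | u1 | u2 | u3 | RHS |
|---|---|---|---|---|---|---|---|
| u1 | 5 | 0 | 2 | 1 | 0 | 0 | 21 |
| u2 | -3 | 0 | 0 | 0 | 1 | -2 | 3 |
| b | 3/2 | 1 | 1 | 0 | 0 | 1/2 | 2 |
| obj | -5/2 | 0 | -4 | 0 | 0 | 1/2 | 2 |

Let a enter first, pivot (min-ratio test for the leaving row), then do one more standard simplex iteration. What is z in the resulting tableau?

10

Ratio test on column a — row 1: 21/5 = 21/5; row 2: entry -3 ≤ 0; row 3: 2/(3/2) = 4/3. Minimum is 4/3 at row 3 (b leaves); pivot element 3/2.
Pivot on row 3; the obj-row RHS becomes 2 − (-5/2)·(4/3) = 16/3.
Next entering variable (most negative obj-row entry -7/3): c.
Ratio test on column c — row 1: entry -4/3 ≤ 0; row 2: 7/2 = 7/2; row 3: (4/3)/(2/3) = 2. Minimum is 2 at row 3 (a leaves); pivot element 2/3.
After the second pivot the obj-row RHS is 16/3 − (-7/3)·2 = 10.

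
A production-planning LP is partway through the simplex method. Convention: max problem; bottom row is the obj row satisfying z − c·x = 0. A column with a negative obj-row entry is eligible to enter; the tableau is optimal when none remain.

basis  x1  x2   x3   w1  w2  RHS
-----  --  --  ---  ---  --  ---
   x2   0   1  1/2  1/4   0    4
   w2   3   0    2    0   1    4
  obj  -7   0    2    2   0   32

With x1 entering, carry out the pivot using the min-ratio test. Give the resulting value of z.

124/3

Ratio test on column x1 — row 1: entry 0 ≤ 0; row 2: 4/3 = 4/3. Minimum is 4/3 at row 2 (w2 leaves); pivot element 3.
Pivot on row 2; the obj-row RHS becomes 32 − (-7)·(4/3) = 124/3.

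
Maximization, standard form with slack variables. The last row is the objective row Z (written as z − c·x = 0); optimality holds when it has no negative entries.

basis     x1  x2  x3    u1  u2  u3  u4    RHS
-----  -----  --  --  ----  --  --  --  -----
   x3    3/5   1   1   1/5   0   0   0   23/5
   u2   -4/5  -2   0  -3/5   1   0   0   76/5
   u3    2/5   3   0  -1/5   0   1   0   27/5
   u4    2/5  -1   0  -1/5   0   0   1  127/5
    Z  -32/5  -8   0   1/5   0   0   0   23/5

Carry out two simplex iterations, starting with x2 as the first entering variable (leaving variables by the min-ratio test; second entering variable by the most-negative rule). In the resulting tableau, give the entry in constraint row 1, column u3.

-5/7

Ratio test on column x2 — row 1: (23/5)/1 = 23/5; row 2: entry -2 ≤ 0; row 3: (27/5)/3 = 9/5; row 4: entry -1 ≤ 0. Minimum is 9/5 at row 3 (u3 leaves); pivot element 3.
Divide row 3 by 3; eliminate column x2 from the other rows.
Second iteration: most negative Z-row entry is -16/3 in column x1, so x1 enters.
Ratio test on column x1 — row 1: (14/5)/(7/15) = 6; row 2: entry -8/15 ≤ 0; row 3: (9/5)/(2/15) = 27/2; row 4: (136/5)/(8/15) = 51. Minimum is 6 at row 1 (x3 leaves); pivot element 7/15.
Divide row 1 by 7/15; eliminate column x1 from the other rows.
After both pivots, the entry at constraint row 1, column u3 is -5/7.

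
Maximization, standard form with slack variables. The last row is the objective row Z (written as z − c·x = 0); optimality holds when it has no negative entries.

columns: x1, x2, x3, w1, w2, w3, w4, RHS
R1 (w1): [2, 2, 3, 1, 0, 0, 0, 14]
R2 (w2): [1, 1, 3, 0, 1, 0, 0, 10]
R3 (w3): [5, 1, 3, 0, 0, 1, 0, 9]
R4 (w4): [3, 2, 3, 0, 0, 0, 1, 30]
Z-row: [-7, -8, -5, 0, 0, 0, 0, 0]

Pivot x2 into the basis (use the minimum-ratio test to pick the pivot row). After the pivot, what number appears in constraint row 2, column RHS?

Ratio test on column x2 — row 1: 14/2 = 7; row 2: 10/1 = 10; row 3: 9/1 = 9; row 4: 30/2 = 15. Minimum is 7 at row 1 (w1 leaves); pivot element 2.
Divide row 1 by 2; eliminate column x2 from the other rows.
Row 2 update in column RHS: 10 − 1·7 = 3.

3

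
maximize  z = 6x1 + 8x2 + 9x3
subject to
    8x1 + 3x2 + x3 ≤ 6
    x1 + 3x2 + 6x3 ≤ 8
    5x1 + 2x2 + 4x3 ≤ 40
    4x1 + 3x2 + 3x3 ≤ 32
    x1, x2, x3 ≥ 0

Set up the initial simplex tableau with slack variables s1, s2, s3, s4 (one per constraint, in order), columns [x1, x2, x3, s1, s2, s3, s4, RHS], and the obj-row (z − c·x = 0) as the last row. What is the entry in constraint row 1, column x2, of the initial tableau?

Constraint 1 has coefficient 3 on x2.

3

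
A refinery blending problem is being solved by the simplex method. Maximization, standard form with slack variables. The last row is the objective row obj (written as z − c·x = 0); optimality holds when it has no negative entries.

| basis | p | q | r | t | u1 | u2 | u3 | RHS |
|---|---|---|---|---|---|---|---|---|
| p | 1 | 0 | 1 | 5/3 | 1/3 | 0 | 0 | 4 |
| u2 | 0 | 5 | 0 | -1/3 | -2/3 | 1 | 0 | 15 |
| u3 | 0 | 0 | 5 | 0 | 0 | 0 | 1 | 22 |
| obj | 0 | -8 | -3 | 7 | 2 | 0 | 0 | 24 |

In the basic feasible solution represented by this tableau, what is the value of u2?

u2 is basic (row 2); its value is the RHS of that row, 15.

15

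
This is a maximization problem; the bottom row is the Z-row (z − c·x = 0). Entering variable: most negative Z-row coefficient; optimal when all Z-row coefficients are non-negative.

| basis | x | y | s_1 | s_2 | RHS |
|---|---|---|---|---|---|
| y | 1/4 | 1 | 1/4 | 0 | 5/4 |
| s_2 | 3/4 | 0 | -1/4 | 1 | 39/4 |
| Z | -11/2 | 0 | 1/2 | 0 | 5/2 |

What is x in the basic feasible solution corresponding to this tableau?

x is not in the basis, so in the current basic feasible solution x = 0.

0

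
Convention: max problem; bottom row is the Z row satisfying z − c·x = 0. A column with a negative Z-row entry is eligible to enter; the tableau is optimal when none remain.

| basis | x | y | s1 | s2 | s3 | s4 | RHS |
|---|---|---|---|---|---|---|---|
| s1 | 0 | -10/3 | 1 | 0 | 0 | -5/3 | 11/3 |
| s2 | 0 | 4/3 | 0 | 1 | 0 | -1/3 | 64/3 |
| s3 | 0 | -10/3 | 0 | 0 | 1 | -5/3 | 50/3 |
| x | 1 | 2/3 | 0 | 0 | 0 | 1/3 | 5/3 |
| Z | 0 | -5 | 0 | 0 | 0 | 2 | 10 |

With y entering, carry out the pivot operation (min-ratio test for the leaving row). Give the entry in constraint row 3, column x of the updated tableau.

Ratio test on column y — row 1: entry -10/3 ≤ 0; row 2: (64/3)/(4/3) = 16; row 3: entry -10/3 ≤ 0; row 4: (5/3)/(2/3) = 5/2. Minimum is 5/2 at row 4 (x leaves); pivot element 2/3.
Divide row 4 by 2/3; eliminate column y from the other rows.
Row 3 update in column x: 0 − (-10/3)·(3/2) = 5.

5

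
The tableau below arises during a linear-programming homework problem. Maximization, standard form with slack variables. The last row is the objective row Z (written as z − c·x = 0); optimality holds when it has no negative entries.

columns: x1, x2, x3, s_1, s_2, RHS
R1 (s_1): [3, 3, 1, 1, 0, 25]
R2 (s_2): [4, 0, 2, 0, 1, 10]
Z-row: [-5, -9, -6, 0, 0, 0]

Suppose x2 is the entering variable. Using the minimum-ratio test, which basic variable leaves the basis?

Column x2 entries and ratios — s_1: 25/3 = 25/3; s_2: 0 ≤ 0, skip.
Smallest ratio is 25/3 in the row of s_1, so s_1 leaves.

s_1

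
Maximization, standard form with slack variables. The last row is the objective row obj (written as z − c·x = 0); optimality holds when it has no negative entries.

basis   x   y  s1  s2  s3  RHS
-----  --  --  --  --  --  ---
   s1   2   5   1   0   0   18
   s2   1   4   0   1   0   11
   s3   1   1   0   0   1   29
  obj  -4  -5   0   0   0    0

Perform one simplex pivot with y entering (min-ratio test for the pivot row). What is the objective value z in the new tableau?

Ratio test on column y — row 1: 18/5 = 18/5; row 2: 11/4 = 11/4; row 3: 29/1 = 29. Minimum is 11/4 at row 2 (s2 leaves); pivot element 4.
Pivot on row 2; the obj-row RHS becomes 0 − (-5)·(11/4) = 55/4.

55/4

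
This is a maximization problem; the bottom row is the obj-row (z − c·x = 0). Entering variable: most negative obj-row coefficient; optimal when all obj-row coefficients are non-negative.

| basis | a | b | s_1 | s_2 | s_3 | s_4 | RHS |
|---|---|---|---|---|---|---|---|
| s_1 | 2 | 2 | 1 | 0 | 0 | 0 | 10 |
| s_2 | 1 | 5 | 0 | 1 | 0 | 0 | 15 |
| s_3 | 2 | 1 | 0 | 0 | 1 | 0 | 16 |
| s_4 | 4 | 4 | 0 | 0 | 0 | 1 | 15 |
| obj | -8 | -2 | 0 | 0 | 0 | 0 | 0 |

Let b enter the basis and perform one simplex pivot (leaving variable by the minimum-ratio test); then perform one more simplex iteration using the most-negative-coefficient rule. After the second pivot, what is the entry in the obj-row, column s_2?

-3/2

Ratio test on column b — row 1: 10/2 = 5; row 2: 15/5 = 3; row 3: 16/1 = 16; row 4: 15/4 = 15/4. Minimum is 3 at row 2 (s_2 leaves); pivot element 5.
Divide row 2 by 5; eliminate column b from the other rows.
Second iteration: most negative obj-row entry is -38/5 in column a, so a enters.
Ratio test on column a — row 1: 4/(8/5) = 5/2; row 2: 3/(1/5) = 15; row 3: 13/(9/5) = 65/9; row 4: 3/(16/5) = 15/16. Minimum is 15/16 at row 4 (s_4 leaves); pivot element 16/5.
Divide row 4 by 16/5; eliminate column a from the other rows.
After both pivots, the entry at the obj-row, column s_2 is -3/2.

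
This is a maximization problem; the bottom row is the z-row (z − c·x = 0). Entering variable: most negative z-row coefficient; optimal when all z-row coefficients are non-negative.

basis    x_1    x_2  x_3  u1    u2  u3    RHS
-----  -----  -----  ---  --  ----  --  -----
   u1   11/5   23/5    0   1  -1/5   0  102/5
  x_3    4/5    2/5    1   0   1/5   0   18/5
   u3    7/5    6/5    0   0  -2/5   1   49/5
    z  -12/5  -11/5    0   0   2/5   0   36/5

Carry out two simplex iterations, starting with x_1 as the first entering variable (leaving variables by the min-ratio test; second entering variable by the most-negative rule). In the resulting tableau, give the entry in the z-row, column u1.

Ratio test on column x_1 — row 1: (102/5)/(11/5) = 102/11; row 2: (18/5)/(4/5) = 9/2; row 3: (49/5)/(7/5) = 7. Minimum is 9/2 at row 2 (x_3 leaves); pivot element 4/5.
Divide row 2 by 4/5; eliminate column x_1 from the other rows.
Second iteration: most negative z-row entry is -1 in column x_2, so x_2 enters.
Ratio test on column x_2 — row 1: (21/2)/(7/2) = 3; row 2: (9/2)/(1/2) = 9; row 3: (7/2)/(1/2) = 7. Minimum is 3 at row 1 (u1 leaves); pivot element 7/2.
Divide row 1 by 7/2; eliminate column x_2 from the other rows.
After both pivots, the entry at the z-row, column u1 is 2/7.

2/7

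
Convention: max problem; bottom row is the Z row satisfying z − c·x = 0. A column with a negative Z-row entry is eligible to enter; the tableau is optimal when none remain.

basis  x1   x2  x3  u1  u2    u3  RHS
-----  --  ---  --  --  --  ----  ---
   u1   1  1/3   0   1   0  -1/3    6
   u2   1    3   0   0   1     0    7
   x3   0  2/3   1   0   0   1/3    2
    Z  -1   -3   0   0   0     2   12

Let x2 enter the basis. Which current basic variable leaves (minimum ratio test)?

u2

Column x2 entries and ratios — u1: 6/(1/3) = 18; u2: 7/3 = 7/3; x3: 2/(2/3) = 3.
Smallest ratio is 7/3 in the row of u2, so u2 leaves.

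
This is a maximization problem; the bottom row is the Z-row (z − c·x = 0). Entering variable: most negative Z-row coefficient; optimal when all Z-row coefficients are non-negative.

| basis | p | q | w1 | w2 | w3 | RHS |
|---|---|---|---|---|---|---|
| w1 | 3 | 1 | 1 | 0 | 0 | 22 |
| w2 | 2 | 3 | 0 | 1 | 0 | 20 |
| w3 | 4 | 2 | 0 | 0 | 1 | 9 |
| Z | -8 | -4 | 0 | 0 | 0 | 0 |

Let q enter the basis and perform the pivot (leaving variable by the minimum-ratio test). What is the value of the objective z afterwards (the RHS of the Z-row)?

18

Ratio test on column q — row 1: 22/1 = 22; row 2: 20/3 = 20/3; row 3: 9/2 = 9/2. Minimum is 9/2 at row 3 (w3 leaves); pivot element 2.
Pivot on row 3; the Z-row RHS becomes 0 − (-4)·(9/2) = 18.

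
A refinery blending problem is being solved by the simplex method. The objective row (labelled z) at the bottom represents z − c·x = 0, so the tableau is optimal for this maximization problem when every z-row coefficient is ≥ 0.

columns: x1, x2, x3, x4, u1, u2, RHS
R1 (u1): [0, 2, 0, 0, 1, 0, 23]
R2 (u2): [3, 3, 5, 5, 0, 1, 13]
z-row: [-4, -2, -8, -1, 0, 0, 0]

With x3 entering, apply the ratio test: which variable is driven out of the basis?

Column x3 entries and ratios — u1: 0 ≤ 0, skip; u2: 13/5 = 13/5.
Smallest ratio is 13/5 in the row of u2, so u2 leaves.

u2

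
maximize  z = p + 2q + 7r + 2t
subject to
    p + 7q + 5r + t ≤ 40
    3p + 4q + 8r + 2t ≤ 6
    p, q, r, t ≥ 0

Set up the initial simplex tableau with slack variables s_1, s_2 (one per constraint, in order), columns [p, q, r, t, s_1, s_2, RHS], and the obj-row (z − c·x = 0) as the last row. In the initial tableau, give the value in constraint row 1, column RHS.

40

The RHS of constraint 1 is b_1 = 40.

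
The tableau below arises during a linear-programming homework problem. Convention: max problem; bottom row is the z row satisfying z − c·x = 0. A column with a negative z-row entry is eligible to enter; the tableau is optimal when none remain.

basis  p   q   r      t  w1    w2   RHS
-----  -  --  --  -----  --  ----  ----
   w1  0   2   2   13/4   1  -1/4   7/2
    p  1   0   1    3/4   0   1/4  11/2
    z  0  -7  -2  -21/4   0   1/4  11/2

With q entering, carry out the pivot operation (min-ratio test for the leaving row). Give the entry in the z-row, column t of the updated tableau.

49/8

Ratio test on column q — row 1: (7/2)/2 = 7/4; row 2: entry 0 ≤ 0. Minimum is 7/4 at row 1 (w1 leaves); pivot element 2.
Divide row 1 by 2; eliminate column q from the other rows.
z-row update in column t: -21/4 − (-7)·(13/8) = 49/8.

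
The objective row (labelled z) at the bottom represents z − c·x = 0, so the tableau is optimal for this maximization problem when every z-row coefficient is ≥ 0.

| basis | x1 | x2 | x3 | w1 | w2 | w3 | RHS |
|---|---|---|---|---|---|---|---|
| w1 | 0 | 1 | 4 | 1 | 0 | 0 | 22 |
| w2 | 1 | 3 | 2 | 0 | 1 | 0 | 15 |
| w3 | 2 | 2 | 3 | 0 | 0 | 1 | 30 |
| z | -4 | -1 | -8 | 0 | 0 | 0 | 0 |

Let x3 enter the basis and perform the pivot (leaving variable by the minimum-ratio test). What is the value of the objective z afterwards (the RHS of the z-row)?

Ratio test on column x3 — row 1: 22/4 = 11/2; row 2: 15/2 = 15/2; row 3: 30/3 = 10. Minimum is 11/2 at row 1 (w1 leaves); pivot element 4.
Pivot on row 1; the z-row RHS becomes 0 − (-8)·(11/2) = 44.

44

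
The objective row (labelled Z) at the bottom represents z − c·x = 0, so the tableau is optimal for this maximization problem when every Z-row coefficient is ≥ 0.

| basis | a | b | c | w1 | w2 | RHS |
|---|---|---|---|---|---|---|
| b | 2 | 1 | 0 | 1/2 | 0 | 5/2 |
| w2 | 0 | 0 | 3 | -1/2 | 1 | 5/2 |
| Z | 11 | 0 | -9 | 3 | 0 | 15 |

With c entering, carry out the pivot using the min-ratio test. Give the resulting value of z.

Ratio test on column c — row 1: entry 0 ≤ 0; row 2: (5/2)/3 = 5/6. Minimum is 5/6 at row 2 (w2 leaves); pivot element 3.
Pivot on row 2; the Z-row RHS becomes 15 − (-9)·(5/6) = 45/2.

45/2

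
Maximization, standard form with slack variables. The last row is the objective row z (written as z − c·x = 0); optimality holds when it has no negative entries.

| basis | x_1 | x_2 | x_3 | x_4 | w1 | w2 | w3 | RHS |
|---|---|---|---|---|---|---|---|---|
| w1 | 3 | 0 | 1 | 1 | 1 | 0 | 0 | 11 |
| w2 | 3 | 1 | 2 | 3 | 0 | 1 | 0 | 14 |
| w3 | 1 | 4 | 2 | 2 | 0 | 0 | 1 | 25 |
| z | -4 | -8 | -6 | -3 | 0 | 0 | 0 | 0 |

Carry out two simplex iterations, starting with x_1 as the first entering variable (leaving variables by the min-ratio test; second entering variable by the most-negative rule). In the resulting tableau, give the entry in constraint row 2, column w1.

-1

Ratio test on column x_1 — row 1: 11/3 = 11/3; row 2: 14/3 = 14/3; row 3: 25/1 = 25. Minimum is 11/3 at row 1 (w1 leaves); pivot element 3.
Divide row 1 by 3; eliminate column x_1 from the other rows.
Second iteration: most negative z-row entry is -8 in column x_2, so x_2 enters.
Ratio test on column x_2 — row 1: entry 0 ≤ 0; row 2: 3/1 = 3; row 3: (64/3)/4 = 16/3. Minimum is 3 at row 2 (w2 leaves); pivot element 1.
Divide row 2 by 1; eliminate column x_2 from the other rows.
After both pivots, the entry at constraint row 2, column w1 is -1.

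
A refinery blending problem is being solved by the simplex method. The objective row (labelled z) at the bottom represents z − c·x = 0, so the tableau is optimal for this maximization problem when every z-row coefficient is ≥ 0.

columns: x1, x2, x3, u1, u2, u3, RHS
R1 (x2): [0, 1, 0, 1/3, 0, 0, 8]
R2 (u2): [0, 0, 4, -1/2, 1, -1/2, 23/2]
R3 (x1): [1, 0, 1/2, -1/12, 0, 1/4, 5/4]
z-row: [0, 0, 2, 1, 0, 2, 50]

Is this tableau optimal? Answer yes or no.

Every z-row coefficient is ≥ 0, so the tableau is optimal.

yes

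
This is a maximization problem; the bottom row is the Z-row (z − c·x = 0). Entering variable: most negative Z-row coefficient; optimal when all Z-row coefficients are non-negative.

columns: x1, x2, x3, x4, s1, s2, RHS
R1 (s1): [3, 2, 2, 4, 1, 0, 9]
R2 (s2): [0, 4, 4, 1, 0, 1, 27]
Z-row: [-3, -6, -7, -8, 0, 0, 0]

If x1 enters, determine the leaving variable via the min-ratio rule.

s1

Column x1 entries and ratios — s1: 9/3 = 3; s2: 0 ≤ 0, skip.
Smallest ratio is 3 in the row of s1, so s1 leaves.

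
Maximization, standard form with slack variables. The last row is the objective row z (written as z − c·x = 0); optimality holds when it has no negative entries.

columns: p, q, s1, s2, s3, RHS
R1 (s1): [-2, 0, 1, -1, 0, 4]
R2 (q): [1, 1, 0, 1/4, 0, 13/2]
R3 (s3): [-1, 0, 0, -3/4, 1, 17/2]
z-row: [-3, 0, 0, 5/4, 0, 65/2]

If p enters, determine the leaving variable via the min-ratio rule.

q

Column p entries and ratios — s1: -2 ≤ 0, skip; q: (13/2)/1 = 13/2; s3: -1 ≤ 0, skip.
Smallest ratio is 13/2 in the row of q, so q leaves.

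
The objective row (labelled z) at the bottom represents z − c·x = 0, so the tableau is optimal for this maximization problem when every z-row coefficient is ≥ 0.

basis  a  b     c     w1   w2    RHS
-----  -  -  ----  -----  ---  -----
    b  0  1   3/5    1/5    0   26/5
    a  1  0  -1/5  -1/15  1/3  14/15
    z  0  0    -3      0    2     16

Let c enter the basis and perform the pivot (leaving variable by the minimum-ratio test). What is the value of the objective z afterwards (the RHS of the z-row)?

42

Ratio test on column c — row 1: (26/5)/(3/5) = 26/3; row 2: entry -1/5 ≤ 0. Minimum is 26/3 at row 1 (b leaves); pivot element 3/5.
Pivot on row 1; the z-row RHS becomes 16 − (-3)·(26/3) = 42.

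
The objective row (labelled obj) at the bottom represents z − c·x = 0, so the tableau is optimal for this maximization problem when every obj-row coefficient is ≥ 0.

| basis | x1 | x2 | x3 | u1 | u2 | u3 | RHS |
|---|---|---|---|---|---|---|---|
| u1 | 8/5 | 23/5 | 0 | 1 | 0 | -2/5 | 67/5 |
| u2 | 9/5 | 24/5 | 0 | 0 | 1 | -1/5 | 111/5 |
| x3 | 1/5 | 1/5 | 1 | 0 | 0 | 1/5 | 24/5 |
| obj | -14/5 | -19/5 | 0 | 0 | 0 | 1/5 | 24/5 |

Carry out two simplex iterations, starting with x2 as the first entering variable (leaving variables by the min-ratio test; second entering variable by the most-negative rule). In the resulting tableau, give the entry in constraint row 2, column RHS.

57/8

Ratio test on column x2 — row 1: (67/5)/(23/5) = 67/23; row 2: (111/5)/(24/5) = 37/8; row 3: (24/5)/(1/5) = 24. Minimum is 67/23 at row 1 (u1 leaves); pivot element 23/5.
Divide row 1 by 23/5; eliminate column x2 from the other rows.
Second iteration: most negative obj-row entry is -34/23 in column x1, so x1 enters.
Ratio test on column x1 — row 1: (67/23)/(8/23) = 67/8; row 2: (189/23)/(3/23) = 63; row 3: (97/23)/(3/23) = 97/3. Minimum is 67/8 at row 1 (x2 leaves); pivot element 8/23.
Divide row 1 by 8/23; eliminate column x1 from the other rows.
After both pivots, the entry at constraint row 2, column RHS is 57/8.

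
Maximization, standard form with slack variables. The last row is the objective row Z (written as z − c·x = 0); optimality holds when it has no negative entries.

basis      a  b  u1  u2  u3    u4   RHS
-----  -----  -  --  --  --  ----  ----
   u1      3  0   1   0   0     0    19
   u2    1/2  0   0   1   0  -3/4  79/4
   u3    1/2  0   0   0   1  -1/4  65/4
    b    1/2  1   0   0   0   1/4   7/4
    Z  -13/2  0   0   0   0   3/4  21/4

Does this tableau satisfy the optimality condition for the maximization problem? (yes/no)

no

The Z-row has a negative entry -13/2 in column a, so it is not optimal.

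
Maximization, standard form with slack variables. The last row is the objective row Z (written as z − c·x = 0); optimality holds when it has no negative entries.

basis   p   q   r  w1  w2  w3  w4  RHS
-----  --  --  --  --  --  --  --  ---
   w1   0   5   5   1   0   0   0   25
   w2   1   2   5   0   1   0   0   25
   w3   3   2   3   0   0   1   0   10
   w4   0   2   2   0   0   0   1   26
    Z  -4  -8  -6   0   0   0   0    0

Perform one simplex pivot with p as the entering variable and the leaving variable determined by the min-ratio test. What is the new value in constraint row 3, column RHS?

Ratio test on column p — row 1: entry 0 ≤ 0; row 2: 25/1 = 25; row 3: 10/3 = 10/3; row 4: entry 0 ≤ 0. Minimum is 10/3 at row 3 (w3 leaves); pivot element 3.
Divide row 3 by 3; eliminate column p from the other rows.
In the new row 3, the RHS entry is the old entry divided by the pivot: 10/3 = 10/3.

10/3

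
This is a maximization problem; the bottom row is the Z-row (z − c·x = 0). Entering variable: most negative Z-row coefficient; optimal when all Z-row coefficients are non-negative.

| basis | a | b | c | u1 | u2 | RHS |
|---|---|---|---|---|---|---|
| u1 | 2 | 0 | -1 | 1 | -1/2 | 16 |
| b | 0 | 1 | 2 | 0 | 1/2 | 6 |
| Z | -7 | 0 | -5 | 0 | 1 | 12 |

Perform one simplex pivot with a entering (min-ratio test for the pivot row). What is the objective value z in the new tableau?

Ratio test on column a — row 1: 16/2 = 8; row 2: entry 0 ≤ 0. Minimum is 8 at row 1 (u1 leaves); pivot element 2.
Pivot on row 1; the Z-row RHS becomes 12 − (-7)·8 = 68.

68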